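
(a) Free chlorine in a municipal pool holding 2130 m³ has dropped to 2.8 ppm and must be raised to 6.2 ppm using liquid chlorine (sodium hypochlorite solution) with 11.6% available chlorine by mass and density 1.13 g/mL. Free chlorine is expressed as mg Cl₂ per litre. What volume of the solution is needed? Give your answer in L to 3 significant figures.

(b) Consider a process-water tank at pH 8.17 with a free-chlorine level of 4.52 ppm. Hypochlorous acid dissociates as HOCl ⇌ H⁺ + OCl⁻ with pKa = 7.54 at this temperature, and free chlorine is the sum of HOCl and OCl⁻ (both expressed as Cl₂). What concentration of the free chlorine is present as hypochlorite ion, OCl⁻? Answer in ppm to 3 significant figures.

(a) 55.2 L; (b) 3.66 ppm

(a) Volume: 2130 m³ = 2,130,000 L.
(a) Chlorine deficit: 6.2 − 2.8 = 3.4 ppm = 3.4 mg/L as Cl₂.
(a) Cl₂ equivalent needed: 3.4 mg/L × 2,130,000 L = 7,242,000 mg = 7242 g.
(a) Product at 11.6% available chlorine: 7242 / 0.116 = 62,430 g.
(a) Volume at density 1.13 g/mL: 62,430 g ÷ 1.13 g/mL = 55,250 mL.

(b) [OCl⁻]/[HOCl] = 10^(pH − pKa) = 10^(8.17 − 7.54) = 10^0.63 = 4.266.
(b) Fraction as HOCl = 1 / (1 + 4.266) = 0.1899.
(b) OCl⁻ = (1 − 0.1899) × 4.52 ppm = 3.662 ppm.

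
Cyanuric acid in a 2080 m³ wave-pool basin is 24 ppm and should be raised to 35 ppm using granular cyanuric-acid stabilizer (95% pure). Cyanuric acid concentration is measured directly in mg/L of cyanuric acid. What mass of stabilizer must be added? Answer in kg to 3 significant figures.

Volume: 2080 m³ = 2,080,000 L.
CYA to add: (35 − 24) = 11 mg/L × 2,080,000 L = 22,880 g cyanuric acid.
At 95% purity: 22,880 / 0.95 = 24,080 g product.

24.1 kg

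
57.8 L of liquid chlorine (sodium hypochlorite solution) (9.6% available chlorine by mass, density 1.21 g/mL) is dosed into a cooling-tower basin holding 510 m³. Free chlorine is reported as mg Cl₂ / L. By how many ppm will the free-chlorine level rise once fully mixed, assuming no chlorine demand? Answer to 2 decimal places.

13.16 ppm

Volume: 510 m³ = 510,000 L.
Mass of solution: 57.8 L × 1000 mL/L × 1.21 g/mL = 69,940 g.
Available chlorine delivered: 69,940 g × 0.096 = 6714 g as Cl₂.
Concentration rise: 6714 g / 510,000 L = 13.16 mg/L = 13.16 ppm.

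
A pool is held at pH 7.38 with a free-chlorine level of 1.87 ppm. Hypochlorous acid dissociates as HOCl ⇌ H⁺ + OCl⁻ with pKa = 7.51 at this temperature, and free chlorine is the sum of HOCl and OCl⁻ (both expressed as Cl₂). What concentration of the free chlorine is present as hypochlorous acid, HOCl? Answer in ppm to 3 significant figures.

1.07 ppm

[OCl⁻]/[HOCl] = 10^(pH − pKa) = 10^(7.38 − 7.51) = 10^-0.13 = 0.7413.
Fraction as HOCl = 1 / (1 + 0.7413) = 0.5743.
HOCl = 0.5743 × 1.87 ppm = 1.074 ppm.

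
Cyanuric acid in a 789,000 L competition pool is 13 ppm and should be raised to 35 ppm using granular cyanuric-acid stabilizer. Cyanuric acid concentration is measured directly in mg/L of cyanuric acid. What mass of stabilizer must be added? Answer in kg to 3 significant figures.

CYA to add: (35 − 13) = 22 mg/L × 789,000 L = 17,360 g cyanuric acid.

17.4 kg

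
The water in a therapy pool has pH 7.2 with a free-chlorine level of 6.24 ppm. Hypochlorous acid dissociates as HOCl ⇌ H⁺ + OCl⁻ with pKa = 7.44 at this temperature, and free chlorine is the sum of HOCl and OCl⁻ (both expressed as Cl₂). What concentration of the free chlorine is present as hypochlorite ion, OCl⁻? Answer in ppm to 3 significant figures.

2.28 ppm

[OCl⁻]/[HOCl] = 10^(pH − pKa) = 10^(7.2 − 7.44) = 10^-0.24 = 0.5754.
Fraction as HOCl = 1 / (1 + 0.5754) = 0.6347.
OCl⁻ = (1 − 0.6347) × 6.24 ppm = 2.279 ppm.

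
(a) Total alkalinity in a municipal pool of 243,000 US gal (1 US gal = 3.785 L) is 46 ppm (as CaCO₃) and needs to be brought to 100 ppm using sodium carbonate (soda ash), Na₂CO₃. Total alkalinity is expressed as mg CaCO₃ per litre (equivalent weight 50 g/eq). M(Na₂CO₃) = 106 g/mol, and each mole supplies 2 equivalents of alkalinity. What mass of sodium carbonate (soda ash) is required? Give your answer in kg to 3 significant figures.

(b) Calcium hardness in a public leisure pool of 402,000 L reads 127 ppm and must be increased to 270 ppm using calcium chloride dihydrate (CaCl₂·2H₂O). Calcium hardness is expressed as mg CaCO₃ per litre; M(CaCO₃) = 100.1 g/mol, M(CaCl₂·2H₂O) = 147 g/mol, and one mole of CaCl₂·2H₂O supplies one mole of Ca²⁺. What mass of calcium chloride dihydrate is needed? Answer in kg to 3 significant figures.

(a) Volume: 243,000 US gal × 3.785 L/gal = 919,755 L.
(a) Alkalinity to add: (100 − 46) = 54 mg/L as CaCO₃ × 919,755 L = 49,670 g as CaCO₃.
(a) Equivalents: 49,670 g ÷ 50 g/eq = 993.3 eq.
(a) Each mole of Na₂CO₃ supplies 2 eq, so 993.3 / 2 = 496.7 mol.
(a) Mass: 496.7 mol × 106 g/mol = 52,650 g.

(b) Hardness to add: (270 − 127) = 143 mg/L as CaCO₃ × 402,000 L = 57,490 g as CaCO₃.
(b) Moles of Ca²⁺ (1 mol Ca²⁺ ≡ 1 mol CaCO₃): 57,490 / 100.1 g/mol = 574.3 mol.
(b) Mass of CaCl₂·2H₂O: 574.3 × 147 = 84,420 g.

(a) 52.6 kg; (b) 84.4 kg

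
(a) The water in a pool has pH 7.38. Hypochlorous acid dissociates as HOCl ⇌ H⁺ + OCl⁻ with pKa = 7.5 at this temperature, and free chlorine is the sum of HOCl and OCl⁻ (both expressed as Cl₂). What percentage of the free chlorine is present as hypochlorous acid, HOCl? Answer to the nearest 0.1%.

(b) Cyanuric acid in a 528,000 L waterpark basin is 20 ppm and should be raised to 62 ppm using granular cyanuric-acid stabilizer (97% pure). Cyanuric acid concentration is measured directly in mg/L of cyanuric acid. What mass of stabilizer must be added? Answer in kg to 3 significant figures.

(a) [OCl⁻]/[HOCl] = 10^(pH − pKa) = 10^(7.38 − 7.5) = 10^-0.12 = 0.7586.
(a) Fraction as HOCl = 1 / (1 + 0.7586) = 0.5686.

(b) CYA to add: (62 − 20) = 42 mg/L × 528,000 L = 22,180 g cyanuric acid.
(b) At 97% purity: 22,180 / 0.97 = 22,860 g product.

(a) 56.9%; (b) 22.9 kg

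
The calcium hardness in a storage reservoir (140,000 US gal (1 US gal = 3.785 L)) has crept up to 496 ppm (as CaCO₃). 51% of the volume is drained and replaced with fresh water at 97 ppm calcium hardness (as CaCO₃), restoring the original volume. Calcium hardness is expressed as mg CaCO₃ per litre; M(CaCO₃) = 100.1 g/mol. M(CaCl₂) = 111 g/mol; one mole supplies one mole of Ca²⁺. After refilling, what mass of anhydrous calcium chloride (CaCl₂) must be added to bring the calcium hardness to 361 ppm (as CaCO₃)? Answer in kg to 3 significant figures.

40.2 kg

Volume: 140,000 US gal × 3.785 L/gal = 529,900 L.
After draining 51% and refilling: 496 × 0.49 + 97 × 0.51 = 292.51 ppm.
Deficit to target: 361 − 292.51 = 68.49 mg/L.
As CaCO₃: 68.49 mg/L × 529,900 L = 36,290 g; ÷ 100.1 = 362.6 mol Ca²⁺.
Mass: 362.6 × 111 = 40,240 g.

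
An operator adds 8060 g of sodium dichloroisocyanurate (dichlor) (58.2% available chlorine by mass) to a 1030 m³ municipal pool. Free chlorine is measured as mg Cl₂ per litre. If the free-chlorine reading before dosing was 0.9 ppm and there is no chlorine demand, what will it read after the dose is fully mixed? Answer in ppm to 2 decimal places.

Volume: 1030 m³ = 1,030,000 L.
Available chlorine delivered: 8060 g × 0.582 = 4691 g as Cl₂.
Concentration rise: 4691 g / 1,030,000 L = 4.554 mg/L = 4.55 ppm.
Final FC: 0.9 + 4.55 = 5.45 ppm.

5.45 ppm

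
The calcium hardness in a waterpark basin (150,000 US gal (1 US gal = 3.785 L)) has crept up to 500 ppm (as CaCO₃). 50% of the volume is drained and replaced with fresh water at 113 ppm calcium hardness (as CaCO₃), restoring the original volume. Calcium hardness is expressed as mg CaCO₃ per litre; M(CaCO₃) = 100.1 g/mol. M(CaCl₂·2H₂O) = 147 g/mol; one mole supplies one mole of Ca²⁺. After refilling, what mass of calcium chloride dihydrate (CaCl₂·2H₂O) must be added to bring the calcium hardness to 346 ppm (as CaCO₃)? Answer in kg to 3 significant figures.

32.9 kg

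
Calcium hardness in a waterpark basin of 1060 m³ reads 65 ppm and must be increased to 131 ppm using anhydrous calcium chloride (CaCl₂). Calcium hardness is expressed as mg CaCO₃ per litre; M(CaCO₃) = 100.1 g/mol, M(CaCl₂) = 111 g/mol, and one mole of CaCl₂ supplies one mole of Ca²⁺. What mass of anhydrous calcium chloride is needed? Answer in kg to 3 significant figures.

77.6 kg

Volume: 1060 m³ = 1,060,000 L.
Hardness to add: (131 − 65) = 66 mg/L as CaCO₃ × 1,060,000 L = 69,960 g as CaCO₃.
Moles of Ca²⁺ (1 mol Ca²⁺ ≡ 1 mol CaCO₃): 69,960 / 100.1 g/mol = 698.9 mol.
Mass of CaCl₂: 698.9 × 111 = 77,580 g.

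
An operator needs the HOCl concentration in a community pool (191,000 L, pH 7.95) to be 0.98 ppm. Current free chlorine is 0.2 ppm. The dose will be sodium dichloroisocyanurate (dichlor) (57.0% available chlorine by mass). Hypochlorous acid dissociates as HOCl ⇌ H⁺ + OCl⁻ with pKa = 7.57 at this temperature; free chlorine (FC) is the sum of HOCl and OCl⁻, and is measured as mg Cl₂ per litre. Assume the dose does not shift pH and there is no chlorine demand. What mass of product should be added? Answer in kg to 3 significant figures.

1.05 kg

[OCl⁻]/[HOCl] = 10^(pH − pKa) = 10^(7.95 − 7.57) = 2.399; fraction as HOCl = 1/(1 + 2.399) = 0.2942.
Free chlorine required for 0.98 ppm HOCl: 0.98 / 0.2942 = 3.331 ppm.
FC to add: 3.331 − 0.2 = 3.131 mg/L as Cl₂.
Cl₂ equivalent: 3.131 mg/L × 191,000 L = 598 g.
Product at 57.0% available Cl: 598 / 0.57 = 1049 g.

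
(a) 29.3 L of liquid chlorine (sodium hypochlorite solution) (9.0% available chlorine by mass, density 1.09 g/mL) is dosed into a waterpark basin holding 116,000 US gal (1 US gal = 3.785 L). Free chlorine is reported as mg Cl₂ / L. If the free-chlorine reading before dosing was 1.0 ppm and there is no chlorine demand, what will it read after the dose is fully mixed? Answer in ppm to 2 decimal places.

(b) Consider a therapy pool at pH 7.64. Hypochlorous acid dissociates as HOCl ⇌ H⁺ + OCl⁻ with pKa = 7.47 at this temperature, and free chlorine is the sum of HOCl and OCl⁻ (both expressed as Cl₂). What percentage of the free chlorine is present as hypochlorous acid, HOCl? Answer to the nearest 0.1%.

(a) 7.55 ppm; (b) 40.3%

(a) Volume: 116,000 US gal × 3.785 L/gal = 439,060 L.
(a) Mass of solution: 29.3 L × 1000 mL/L × 1.09 g/mL = 31,940 g.
(a) Available chlorine delivered: 31,940 g × 0.09 = 2874 g as Cl₂.
(a) Concentration rise: 2874 g / 439,060 L = 6.547 mg/L = 6.55 ppm.
(a) Final FC: 1.0 + 6.55 = 7.55 ppm.

(b) [OCl⁻]/[HOCl] = 10^(pH − pKa) = 10^(7.64 − 7.47) = 10^0.17 = 1.479.
(b) Fraction as HOCl = 1 / (1 + 1.479) = 0.4034.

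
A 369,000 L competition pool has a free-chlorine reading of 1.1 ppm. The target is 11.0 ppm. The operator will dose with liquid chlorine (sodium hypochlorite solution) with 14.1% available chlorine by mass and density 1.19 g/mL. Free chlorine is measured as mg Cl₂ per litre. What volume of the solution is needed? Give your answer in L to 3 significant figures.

21.8 L

Chlorine deficit: 11.0 − 1.1 = 9.9 ppm = 9.9 mg/L as Cl₂.
Cl₂ equivalent needed: 9.9 mg/L × 369,000 L = 3,653,000 mg = 3653 g.
Product at 14.1% available chlorine: 3653 / 0.141 = 25,910 g.
Volume at density 1.19 g/mL: 25,910 g ÷ 1.19 g/mL = 21,770 mL.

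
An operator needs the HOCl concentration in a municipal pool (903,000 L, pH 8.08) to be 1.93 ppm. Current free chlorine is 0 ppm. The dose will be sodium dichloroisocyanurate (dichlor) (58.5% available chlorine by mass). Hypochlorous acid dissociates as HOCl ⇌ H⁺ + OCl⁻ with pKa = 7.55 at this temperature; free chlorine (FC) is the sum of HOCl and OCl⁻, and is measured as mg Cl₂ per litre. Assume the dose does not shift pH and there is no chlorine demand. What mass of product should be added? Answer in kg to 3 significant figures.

[OCl⁻]/[HOCl] = 10^(pH − pKa) = 10^(8.08 − 7.55) = 3.388; fraction as HOCl = 1/(1 + 3.388) = 0.2279.
Free chlorine required for 1.93 ppm HOCl: 1.93 / 0.2279 = 8.47 ppm.
FC to add: 8.47 − 0 = 8.47 mg/L as Cl₂.
Cl₂ equivalent: 8.47 mg/L × 903,000 L = 7648 g.
Product at 58.5% available Cl: 7648 / 0.585 = 13,070 g.

13.1 kg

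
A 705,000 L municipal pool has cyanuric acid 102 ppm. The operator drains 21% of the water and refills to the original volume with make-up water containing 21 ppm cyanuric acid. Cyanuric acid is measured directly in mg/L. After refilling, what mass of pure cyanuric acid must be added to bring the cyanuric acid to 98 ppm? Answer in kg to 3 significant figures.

After draining 21% and refilling: 102 × 0.79 + 21 × 0.21 = 84.99 ppm.
Deficit to target: 98 − 84.99 = 13.01 mg/L.
Mass: 13.01 mg/L × 705,000 L = 9172 g cyanuric acid.

9.17 kg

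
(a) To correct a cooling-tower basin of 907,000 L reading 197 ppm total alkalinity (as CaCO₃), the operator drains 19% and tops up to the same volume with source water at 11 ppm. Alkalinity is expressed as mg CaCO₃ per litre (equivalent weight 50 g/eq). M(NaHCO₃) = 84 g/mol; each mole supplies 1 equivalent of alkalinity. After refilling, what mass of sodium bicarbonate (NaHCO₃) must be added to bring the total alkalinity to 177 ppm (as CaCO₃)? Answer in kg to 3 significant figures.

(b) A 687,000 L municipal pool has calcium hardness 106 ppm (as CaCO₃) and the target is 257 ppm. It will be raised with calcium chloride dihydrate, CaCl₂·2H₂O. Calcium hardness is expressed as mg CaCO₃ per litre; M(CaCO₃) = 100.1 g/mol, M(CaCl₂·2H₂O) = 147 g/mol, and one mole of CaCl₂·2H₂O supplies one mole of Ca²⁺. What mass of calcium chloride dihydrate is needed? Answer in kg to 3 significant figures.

(a) After draining 19% and refilling: 197 × 0.81 + 11 × 0.19 = 161.66 ppm.
(a) Deficit to target: 177 − 161.66 = 15.34 mg/L.
(a) As CaCO₃: 15.34 mg/L × 907,000 L = 13,910 g; ÷ 50 g/eq ÷ 1 = 278.3 mol NaHCO₃.
(a) Mass: 278.3 × 84 = 23,370 g.

(b) Hardness to add: (257 − 106) = 151 mg/L as CaCO₃ × 687,000 L = 103,700 g as CaCO₃.
(b) Moles of Ca²⁺ (1 mol Ca²⁺ ≡ 1 mol CaCO₃): 103,700 / 100.1 g/mol = 1036 mol.
(b) Mass of CaCl₂·2H₂O: 1036 × 147 = 152,300 g.

(a) 23.4 kg; (b) 152 kg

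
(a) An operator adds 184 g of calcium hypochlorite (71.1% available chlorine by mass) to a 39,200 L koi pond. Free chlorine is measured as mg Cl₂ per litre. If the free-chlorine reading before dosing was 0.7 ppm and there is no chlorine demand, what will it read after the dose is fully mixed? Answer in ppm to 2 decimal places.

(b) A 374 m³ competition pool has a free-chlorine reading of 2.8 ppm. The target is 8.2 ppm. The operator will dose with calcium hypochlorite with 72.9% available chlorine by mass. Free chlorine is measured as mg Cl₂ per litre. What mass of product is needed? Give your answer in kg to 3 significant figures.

(a) Available chlorine delivered: 184 g × 0.711 = 130.8 g as Cl₂.
(a) Concentration rise: 130.8 g / 39,200 L = 3.337 mg/L = 3.34 ppm.
(a) Final FC: 0.7 + 3.34 = 4.04 ppm.

(b) Volume: 374 m³ = 374,000 L.
(b) Chlorine deficit: 8.2 − 2.8 = 5.4 ppm = 5.4 mg/L as Cl₂.
(b) Cl₂ equivalent needed: 5.4 mg/L × 374,000 L = 2,020,000 mg = 2020 g.
(b) Product at 72.9% available chlorine: 2020 / 0.729 = 2770 g.

(a) 4.04 ppm; (b) 2.77 kg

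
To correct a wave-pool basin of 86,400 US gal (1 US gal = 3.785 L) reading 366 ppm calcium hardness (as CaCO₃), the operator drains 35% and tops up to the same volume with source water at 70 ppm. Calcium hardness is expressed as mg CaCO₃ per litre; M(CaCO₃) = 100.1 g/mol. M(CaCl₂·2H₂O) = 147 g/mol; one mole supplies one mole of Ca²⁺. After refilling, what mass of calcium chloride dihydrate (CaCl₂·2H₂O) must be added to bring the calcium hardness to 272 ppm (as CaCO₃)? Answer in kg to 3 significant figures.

4.61 kg

Volume: 86,400 US gal × 3.785 L/gal = 327,024 L.
After draining 35% and refilling: 366 × 0.65 + 70 × 0.35 = 262.4 ppm.
Deficit to target: 272 − 262.4 = 9.6 mg/L.
As CaCO₃: 9.6 mg/L × 327,024 L = 3139 g; ÷ 100.1 = 31.36 mol Ca²⁺.
Mass: 31.36 × 147 = 4610 g.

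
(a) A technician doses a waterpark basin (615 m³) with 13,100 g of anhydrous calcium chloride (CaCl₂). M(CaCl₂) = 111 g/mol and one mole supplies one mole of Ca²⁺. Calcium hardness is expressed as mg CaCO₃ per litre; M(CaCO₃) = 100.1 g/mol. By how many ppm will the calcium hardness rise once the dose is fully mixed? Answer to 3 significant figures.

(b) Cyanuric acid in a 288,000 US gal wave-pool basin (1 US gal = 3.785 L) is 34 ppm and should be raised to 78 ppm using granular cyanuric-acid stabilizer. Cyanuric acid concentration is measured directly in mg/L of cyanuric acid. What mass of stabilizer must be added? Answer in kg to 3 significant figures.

(a) 19.2 ppm; (b) 48.0 kg

(a) Volume: 615 m³ = 615,000 L.
(a) Moles of Ca²⁺: 13,100 g ÷ 111 g/mol = 118 mol.
(a) As CaCO₃: 118 mol × 100.1 g/mol = 11,810 g.
(a) Rise: 11,810 g / 615,000 L × 1000 = 19.21 mg/L.

(b) Volume: 288,000 US gal × 3.785 L/gal = 1,090,080 L.
(b) CYA to add: (78 − 34) = 44 mg/L × 1,090,080 L = 47,960 g cyanuric acid.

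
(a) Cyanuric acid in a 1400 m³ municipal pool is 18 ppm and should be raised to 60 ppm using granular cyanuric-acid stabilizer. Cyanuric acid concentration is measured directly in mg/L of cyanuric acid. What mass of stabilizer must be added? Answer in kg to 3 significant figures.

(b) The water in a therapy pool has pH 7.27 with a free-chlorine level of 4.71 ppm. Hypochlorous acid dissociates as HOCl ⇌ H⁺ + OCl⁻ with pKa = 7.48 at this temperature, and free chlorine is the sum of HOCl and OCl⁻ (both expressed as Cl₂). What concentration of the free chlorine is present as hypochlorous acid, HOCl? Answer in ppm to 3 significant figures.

(a) Volume: 1400 m³ = 1,400,000 L.
(a) CYA to add: (60 − 18) = 42 mg/L × 1,400,000 L = 58,800 g cyanuric acid.

(b) [OCl⁻]/[HOCl] = 10^(pH − pKa) = 10^(7.27 − 7.48) = 10^-0.21 = 0.6166.
(b) Fraction as HOCl = 1 / (1 + 0.6166) = 0.6186.
(b) HOCl = 0.6186 × 4.71 ppm = 2.914 ppm.

(a) 58.8 kg; (b) 2.91 ppm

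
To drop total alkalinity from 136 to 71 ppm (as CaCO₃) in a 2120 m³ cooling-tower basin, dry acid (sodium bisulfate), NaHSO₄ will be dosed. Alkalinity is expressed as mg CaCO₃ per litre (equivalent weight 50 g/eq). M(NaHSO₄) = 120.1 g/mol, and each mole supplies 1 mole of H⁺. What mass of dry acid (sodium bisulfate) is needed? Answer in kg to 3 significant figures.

Volume: 2120 m³ = 2,120,000 L.
Alkalinity to neutralize: (136 − 71) = 65 mg/L as CaCO₃ × 2,120,000 L = 137,800 g as CaCO₃.
Equivalents of H⁺ required: 137,800 ÷ 50 g/eq = 2756 eq = 2756 mol NaHSO₄.
Mass of NaHSO₄: 2756 × 120.1 = 331,000 g.

331 kg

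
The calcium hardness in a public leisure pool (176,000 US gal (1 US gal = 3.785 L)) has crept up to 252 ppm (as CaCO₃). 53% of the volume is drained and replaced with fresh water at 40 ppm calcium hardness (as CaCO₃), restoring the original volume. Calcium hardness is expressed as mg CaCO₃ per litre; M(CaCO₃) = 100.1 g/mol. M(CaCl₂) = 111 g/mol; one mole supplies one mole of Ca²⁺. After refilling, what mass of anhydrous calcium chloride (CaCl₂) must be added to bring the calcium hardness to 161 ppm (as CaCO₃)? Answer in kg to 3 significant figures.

15.8 kg

Volume: 176,000 US gal × 3.785 L/gal = 666,160 L.
After draining 53% and refilling: 252 × 0.47 + 40 × 0.53 = 139.64 ppm.
Deficit to target: 161 − 139.64 = 21.36 mg/L.
As CaCO₃: 21.36 mg/L × 666,160 L = 14,230 g; ÷ 100.1 = 142.1 mol Ca²⁺.
Mass: 142.1 × 111 = 15,780 g.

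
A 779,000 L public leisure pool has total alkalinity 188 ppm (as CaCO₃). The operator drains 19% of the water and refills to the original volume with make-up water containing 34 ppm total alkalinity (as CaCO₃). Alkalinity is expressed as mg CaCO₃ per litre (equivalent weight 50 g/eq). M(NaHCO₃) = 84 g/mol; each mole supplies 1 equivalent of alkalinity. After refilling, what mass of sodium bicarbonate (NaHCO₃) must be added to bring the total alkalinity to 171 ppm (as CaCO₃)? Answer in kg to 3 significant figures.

After draining 19% and refilling: 188 × 0.81 + 34 × 0.19 = 158.74 ppm.
Deficit to target: 171 − 158.74 = 12.26 mg/L.
As CaCO₃: 12.26 mg/L × 779,000 L = 9551 g; ÷ 50 g/eq ÷ 1 = 191 mol NaHCO₃.
Mass: 191 × 84 = 16,040 g.

16.0 kg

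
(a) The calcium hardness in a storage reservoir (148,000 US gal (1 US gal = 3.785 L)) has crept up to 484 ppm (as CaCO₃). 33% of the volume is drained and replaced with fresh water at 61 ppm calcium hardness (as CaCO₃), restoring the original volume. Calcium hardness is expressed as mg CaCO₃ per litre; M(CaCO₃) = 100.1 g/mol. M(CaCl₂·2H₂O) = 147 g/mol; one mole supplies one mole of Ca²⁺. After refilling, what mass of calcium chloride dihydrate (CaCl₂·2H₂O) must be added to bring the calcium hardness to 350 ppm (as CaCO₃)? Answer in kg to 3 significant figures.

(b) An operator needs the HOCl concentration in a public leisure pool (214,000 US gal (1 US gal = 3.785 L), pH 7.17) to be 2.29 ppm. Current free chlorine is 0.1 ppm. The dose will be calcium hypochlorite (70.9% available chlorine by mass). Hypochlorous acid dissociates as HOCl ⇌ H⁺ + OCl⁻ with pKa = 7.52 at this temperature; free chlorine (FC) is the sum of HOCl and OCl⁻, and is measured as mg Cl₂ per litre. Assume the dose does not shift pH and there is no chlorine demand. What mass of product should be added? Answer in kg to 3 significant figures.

(a) 4.60 kg; (b) 3.67 kg

(a) Volume: 148,000 US gal × 3.785 L/gal = 560,180 L.
(a) After draining 33% and refilling: 484 × 0.67 + 61 × 0.33 = 344.41 ppm.
(a) Deficit to target: 350 − 344.41 = 5.59 mg/L.
(a) As CaCO₃: 5.59 mg/L × 560,180 L = 3131 g; ÷ 100.1 = 31.28 mol Ca²⁺.
(a) Mass: 31.28 × 147 = 4599 g.

(b) Volume: 214,000 US gal × 3.785 L/gal = 809,990 L.
(b) [OCl⁻]/[HOCl] = 10^(pH − pKa) = 10^(7.17 − 7.52) = 0.4467; fraction as HOCl = 1/(1 + 0.4467) = 0.6912.
(b) Free chlorine required for 2.29 ppm HOCl: 2.29 / 0.6912 = 3.313 ppm.
(b) FC to add: 3.313 − 0.1 = 3.213 mg/L as Cl₂.
(b) Cl₂ equivalent: 3.213 mg/L × 809,990 L = 2602 g.
(b) Product at 70.9% available Cl: 2602 / 0.709 = 3671 g.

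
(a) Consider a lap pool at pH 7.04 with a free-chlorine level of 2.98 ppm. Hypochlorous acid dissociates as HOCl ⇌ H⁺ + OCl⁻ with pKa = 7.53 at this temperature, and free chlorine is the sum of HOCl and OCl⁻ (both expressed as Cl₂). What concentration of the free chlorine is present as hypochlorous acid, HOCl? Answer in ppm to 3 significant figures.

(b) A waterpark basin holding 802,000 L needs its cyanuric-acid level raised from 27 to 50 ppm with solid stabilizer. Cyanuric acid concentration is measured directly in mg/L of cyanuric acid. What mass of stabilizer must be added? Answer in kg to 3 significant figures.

(a) [OCl⁻]/[HOCl] = 10^(pH − pKa) = 10^(7.04 − 7.53) = 10^-0.49 = 0.3236.
(a) Fraction as HOCl = 1 / (1 + 0.3236) = 0.7555.
(a) HOCl = 0.7555 × 2.98 ppm = 2.251 ppm.

(b) CYA to add: (50 − 27) = 23 mg/L × 802,000 L = 18,450 g cyanuric acid.

(a) 2.25 ppm; (b) 18.4 kg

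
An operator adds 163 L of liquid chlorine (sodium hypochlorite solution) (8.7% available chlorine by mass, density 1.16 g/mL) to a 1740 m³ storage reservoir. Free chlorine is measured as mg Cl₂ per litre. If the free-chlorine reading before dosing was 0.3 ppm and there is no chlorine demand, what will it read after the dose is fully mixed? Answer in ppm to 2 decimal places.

Volume: 1740 m³ = 1,740,000 L.
Mass of solution: 163 L × 1000 mL/L × 1.16 g/mL = 189,100 g.
Available chlorine delivered: 189,100 g × 0.087 = 16,450 g as Cl₂.
Concentration rise: 16,450 g / 1,740,000 L = 9.454 mg/L = 9.45 ppm.
Final FC: 0.3 + 9.45 = 9.75 ppm.

9.75 ppm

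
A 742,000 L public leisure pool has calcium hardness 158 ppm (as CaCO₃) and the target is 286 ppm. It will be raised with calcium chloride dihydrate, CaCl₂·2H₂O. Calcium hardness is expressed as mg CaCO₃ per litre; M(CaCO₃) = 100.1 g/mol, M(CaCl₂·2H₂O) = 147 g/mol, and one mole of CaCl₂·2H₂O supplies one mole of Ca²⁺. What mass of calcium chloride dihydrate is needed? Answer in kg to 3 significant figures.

Hardness to add: (286 − 158) = 128 mg/L as CaCO₃ × 742,000 L = 94,980 g as CaCO₃.
Moles of Ca²⁺ (1 mol Ca²⁺ ≡ 1 mol CaCO₃): 94,980 / 100.1 g/mol = 948.8 mol.
Mass of CaCl₂·2H₂O: 948.8 × 147 = 139,500 g.

139 kg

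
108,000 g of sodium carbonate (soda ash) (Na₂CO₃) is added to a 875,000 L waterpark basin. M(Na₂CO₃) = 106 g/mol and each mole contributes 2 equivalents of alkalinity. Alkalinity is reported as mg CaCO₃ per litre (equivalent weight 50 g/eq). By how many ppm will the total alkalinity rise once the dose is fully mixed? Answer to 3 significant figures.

Moles of Na₂CO₃: 108,000 g ÷ 106 g/mol = 1019 mol → 2038 eq of alkalinity.
As CaCO₃: 2038 eq × 50 g/eq = 101,900 g.
Rise: 101,900 g / 875,000 L × 1000 = 116.4 mg/L.

116 ppm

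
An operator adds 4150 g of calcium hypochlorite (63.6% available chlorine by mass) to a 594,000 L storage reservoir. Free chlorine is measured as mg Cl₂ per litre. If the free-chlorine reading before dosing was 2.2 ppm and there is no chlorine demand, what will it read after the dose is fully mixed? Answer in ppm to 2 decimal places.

6.64 ppm

Available chlorine delivered: 4150 g × 0.636 = 2639 g as Cl₂.
Concentration rise: 2639 g / 594,000 L = 4.443 mg/L = 4.44 ppm.
Final FC: 2.2 + 4.44 = 6.64 ppm.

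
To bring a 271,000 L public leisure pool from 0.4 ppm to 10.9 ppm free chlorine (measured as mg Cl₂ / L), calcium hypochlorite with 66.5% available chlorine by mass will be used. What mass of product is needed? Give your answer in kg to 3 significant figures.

4.28 kg

Chlorine deficit: 10.9 − 0.4 = 10.5 ppm = 10.5 mg/L as Cl₂.
Cl₂ equivalent needed: 10.5 mg/L × 271,000 L = 2,846,000 mg = 2846 g.
Product at 66.5% available chlorine: 2846 / 0.665 = 4279 g.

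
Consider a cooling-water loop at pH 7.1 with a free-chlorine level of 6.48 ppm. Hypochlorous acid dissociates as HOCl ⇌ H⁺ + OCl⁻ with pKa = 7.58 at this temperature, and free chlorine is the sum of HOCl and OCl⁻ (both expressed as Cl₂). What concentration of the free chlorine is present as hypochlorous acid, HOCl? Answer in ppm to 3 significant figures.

4.87 ppm

[OCl⁻]/[HOCl] = 10^(pH − pKa) = 10^(7.1 − 7.58) = 10^-0.48 = 0.3311.
Fraction as HOCl = 1 / (1 + 0.3311) = 0.7512.
HOCl = 0.7512 × 6.48 ppm = 4.868 ppm.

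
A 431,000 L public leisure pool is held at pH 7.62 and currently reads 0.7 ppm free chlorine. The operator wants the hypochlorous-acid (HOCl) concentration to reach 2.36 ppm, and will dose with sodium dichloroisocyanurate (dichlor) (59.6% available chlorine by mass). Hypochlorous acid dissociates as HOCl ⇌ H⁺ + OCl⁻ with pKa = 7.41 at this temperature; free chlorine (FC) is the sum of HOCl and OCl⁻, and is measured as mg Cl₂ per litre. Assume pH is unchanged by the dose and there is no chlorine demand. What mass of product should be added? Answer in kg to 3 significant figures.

3.97 kg

[OCl⁻]/[HOCl] = 10^(pH − pKa) = 10^(7.62 − 7.41) = 1.622; fraction as HOCl = 1/(1 + 1.622) = 0.3814.
Free chlorine required for 2.36 ppm HOCl: 2.36 / 0.3814 = 6.187 ppm.
FC to add: 6.187 − 0.7 = 5.487 mg/L as Cl₂.
Cl₂ equivalent: 5.487 mg/L × 431,000 L = 2365 g.
Product at 59.6% available Cl: 2365 / 0.596 = 3968 g.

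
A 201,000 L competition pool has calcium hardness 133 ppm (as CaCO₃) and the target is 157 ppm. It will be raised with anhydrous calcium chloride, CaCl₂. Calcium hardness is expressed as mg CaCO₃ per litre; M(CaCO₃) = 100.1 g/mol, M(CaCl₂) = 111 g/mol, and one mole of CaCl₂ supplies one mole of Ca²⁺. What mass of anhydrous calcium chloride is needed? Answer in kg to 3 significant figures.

5.35 kg

Hardness to add: (157 − 133) = 24 mg/L as CaCO₃ × 201,000 L = 4824 g as CaCO₃.
Moles of Ca²⁺ (1 mol Ca²⁺ ≡ 1 mol CaCO₃): 4824 / 100.1 g/mol = 48.19 mol.
Mass of CaCl₂: 48.19 × 111 = 5349 g.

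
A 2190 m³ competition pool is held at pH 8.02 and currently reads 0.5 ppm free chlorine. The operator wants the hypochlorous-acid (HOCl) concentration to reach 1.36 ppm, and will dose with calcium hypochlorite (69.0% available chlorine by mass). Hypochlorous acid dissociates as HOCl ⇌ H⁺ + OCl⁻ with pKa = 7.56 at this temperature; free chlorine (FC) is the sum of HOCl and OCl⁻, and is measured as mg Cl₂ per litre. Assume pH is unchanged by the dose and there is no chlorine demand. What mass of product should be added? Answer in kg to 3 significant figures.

Volume: 2190 m³ = 2,190,000 L.
[OCl⁻]/[HOCl] = 10^(pH − pKa) = 10^(8.02 − 7.56) = 2.884; fraction as HOCl = 1/(1 + 2.884) = 0.2575.
Free chlorine required for 1.36 ppm HOCl: 1.36 / 0.2575 = 5.282 ppm.
FC to add: 5.282 − 0.5 = 4.782 mg/L as Cl₂.
Cl₂ equivalent: 4.782 mg/L × 2,190,000 L = 10,470 g.
Product at 69.0% available Cl: 10,470 / 0.69 = 15,180 g.

15.2 kg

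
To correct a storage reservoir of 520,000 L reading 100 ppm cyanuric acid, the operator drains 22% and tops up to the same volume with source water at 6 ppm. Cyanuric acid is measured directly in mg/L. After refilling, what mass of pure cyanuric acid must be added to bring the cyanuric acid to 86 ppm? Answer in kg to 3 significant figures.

3.47 kg

After draining 22% and refilling: 100 × 0.78 + 6 × 0.22 = 79.32 ppm.
Deficit to target: 86 − 79.32 = 6.68 mg/L.
Mass: 6.68 mg/L × 520,000 L = 3474 g cyanuric acid.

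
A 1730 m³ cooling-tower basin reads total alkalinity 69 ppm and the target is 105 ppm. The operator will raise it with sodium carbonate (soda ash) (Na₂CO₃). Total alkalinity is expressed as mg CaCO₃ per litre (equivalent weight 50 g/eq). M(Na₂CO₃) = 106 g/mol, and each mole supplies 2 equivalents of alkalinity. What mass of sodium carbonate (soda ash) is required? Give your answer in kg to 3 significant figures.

66.0 kg

Volume: 1730 m³ = 1,730,000 L.
Alkalinity to add: (105 − 69) = 36 mg/L as CaCO₃ × 1,730,000 L = 62,280 g as CaCO₃.
Equivalents: 62,280 g ÷ 50 g/eq = 1246 eq.
Each mole of Na₂CO₃ supplies 2 eq, so 1246 / 2 = 622.8 mol.
Mass: 622.8 mol × 106 g/mol = 66,020 g.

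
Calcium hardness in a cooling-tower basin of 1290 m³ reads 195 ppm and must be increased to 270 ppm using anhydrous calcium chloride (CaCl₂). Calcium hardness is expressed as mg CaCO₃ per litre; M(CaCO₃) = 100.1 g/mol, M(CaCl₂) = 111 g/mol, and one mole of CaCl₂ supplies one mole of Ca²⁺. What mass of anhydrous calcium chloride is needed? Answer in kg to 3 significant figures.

Volume: 1290 m³ = 1,290,000 L.
Hardness to add: (270 − 195) = 75 mg/L as CaCO₃ × 1,290,000 L = 96,750 g as CaCO₃.
Moles of Ca²⁺ (1 mol Ca²⁺ ≡ 1 mol CaCO₃): 96,750 / 100.1 g/mol = 966.5 mol.
Mass of CaCl₂: 966.5 × 111 = 107,300 g.

107 kg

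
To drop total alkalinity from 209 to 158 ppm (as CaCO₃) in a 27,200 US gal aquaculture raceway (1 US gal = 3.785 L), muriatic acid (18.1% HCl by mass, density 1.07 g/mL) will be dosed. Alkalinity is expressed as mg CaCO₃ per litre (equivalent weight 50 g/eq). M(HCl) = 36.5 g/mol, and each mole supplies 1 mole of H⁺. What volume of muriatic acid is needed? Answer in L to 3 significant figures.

19.8 L

Volume: 27,200 US gal × 3.785 L/gal = 102,952 L.
Alkalinity to neutralize: (209 − 158) = 51 mg/L as CaCO₃ × 102,952 L = 5251 g as CaCO₃.
Equivalents of H⁺ required: 5251 ÷ 50 g/eq = 105 eq = 105 mol HCl.
Mass of HCl: 105 × 36.5 = 3833 g.
Mass of 18.1% solution: 3833 / 0.181 = 21,180 g.
Volume: 21,180 g ÷ 1.07 g/mL = 19,790 mL.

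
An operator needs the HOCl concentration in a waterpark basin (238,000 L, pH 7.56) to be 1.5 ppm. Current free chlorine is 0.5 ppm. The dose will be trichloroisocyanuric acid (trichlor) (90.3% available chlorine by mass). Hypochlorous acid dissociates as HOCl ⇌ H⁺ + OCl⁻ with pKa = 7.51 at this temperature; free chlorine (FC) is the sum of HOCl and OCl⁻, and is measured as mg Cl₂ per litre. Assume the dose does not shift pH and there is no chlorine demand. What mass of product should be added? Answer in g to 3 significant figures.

[OCl⁻]/[HOCl] = 10^(pH − pKa) = 10^(7.56 − 7.51) = 1.122; fraction as HOCl = 1/(1 + 1.122) = 0.4712.
Free chlorine required for 1.5 ppm HOCl: 1.5 / 0.4712 = 3.183 ppm.
FC to add: 3.183 − 0.5 = 2.683 mg/L as Cl₂.
Cl₂ equivalent: 2.683 mg/L × 238,000 L = 638.6 g.
Product at 90.3% available Cl: 638.6 / 0.903 = 707.2 g.

707 g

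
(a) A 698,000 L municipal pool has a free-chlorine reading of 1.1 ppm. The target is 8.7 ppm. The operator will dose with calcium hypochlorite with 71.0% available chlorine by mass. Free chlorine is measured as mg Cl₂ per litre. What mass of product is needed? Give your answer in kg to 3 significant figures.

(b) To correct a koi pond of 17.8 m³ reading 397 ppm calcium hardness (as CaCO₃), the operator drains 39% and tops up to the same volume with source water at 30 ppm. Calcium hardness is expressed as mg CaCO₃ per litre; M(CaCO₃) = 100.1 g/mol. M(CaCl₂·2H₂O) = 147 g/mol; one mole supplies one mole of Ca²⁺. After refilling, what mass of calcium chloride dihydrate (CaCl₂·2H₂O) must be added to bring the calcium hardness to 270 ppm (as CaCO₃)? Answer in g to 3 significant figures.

(a) 7.47 kg; (b) 422 g

(a) Chlorine deficit: 8.7 − 1.1 = 7.6 ppm = 7.6 mg/L as Cl₂.
(a) Cl₂ equivalent needed: 7.6 mg/L × 698,000 L = 5,305,000 mg = 5305 g.
(a) Product at 71.0% available chlorine: 5305 / 0.71 = 7472 g.

(b) Volume: 17.8 m³ = 17,800 L.
(b) After draining 39% and refilling: 397 × 0.61 + 30 × 0.39 = 253.87 ppm.
(b) Deficit to target: 270 − 253.87 = 16.13 mg/L.
(b) As CaCO₃: 16.13 mg/L × 17,800 L = 287.1 g; ÷ 100.1 = 2.868 mol Ca²⁺.
(b) Mass: 2.868 × 147 = 421.6 g.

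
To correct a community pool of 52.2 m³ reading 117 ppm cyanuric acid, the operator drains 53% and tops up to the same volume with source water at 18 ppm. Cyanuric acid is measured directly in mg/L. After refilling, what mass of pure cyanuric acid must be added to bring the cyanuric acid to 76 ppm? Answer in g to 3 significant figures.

599 g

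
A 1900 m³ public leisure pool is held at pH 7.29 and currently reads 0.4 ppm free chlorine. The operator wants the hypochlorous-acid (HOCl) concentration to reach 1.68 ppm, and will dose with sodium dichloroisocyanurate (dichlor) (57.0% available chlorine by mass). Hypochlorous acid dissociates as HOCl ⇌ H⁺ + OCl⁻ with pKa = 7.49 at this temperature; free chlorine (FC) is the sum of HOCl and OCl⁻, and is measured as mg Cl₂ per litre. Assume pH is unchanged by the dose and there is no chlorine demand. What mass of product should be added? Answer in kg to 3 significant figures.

Volume: 1900 m³ = 1,900,000 L.
[OCl⁻]/[HOCl] = 10^(pH − pKa) = 10^(7.29 − 7.49) = 0.631; fraction as HOCl = 1/(1 + 0.631) = 0.6131.
Free chlorine required for 1.68 ppm HOCl: 1.68 / 0.6131 = 2.74 ppm.
FC to add: 2.74 − 0.4 = 2.34 mg/L as Cl₂.
Cl₂ equivalent: 2.34 mg/L × 1,900,000 L = 4446 g.
Product at 57.0% available Cl: 4446 / 0.57 = 7800 g.

7.80 kg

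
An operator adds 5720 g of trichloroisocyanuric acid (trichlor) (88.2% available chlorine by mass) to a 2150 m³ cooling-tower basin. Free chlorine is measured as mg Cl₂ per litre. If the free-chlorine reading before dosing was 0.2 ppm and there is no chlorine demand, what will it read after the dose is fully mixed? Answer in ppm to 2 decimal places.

2.55 ppm

Volume: 2150 m³ = 2,150,000 L.
Available chlorine delivered: 5720 g × 0.882 = 5045 g as Cl₂.
Concentration rise: 5045 g / 2,150,000 L = 2.347 mg/L = 2.35 ppm.
Final FC: 0.2 + 2.35 = 2.55 ppm.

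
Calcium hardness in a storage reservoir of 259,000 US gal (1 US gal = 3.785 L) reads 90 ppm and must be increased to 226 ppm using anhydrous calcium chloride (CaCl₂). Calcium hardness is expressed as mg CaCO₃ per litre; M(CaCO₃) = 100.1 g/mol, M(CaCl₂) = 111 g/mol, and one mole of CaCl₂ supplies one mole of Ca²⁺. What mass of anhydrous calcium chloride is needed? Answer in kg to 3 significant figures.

148 kg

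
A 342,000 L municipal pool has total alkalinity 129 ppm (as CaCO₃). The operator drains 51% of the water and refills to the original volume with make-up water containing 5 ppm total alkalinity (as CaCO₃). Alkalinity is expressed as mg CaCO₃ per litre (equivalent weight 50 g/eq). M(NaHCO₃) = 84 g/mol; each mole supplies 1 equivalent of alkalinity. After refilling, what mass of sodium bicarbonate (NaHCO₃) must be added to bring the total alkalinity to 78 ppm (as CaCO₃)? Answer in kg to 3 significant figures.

7.03 kg

After draining 51% and refilling: 129 × 0.49 + 5 × 0.51 = 65.76 ppm.
Deficit to target: 78 − 65.76 = 12.24 mg/L.
As CaCO₃: 12.24 mg/L × 342,000 L = 4186 g; ÷ 50 g/eq ÷ 1 = 83.72 mol NaHCO₃.
Mass: 83.72 × 84 = 7033 g.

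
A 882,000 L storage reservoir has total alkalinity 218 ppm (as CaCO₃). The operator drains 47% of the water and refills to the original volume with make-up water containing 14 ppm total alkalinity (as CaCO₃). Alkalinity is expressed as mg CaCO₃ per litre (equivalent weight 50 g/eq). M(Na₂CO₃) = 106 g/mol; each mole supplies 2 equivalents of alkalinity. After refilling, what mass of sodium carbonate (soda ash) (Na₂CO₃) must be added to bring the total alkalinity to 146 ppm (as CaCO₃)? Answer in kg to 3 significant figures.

After draining 47% and refilling: 218 × 0.53 + 14 × 0.47 = 122.12 ppm.
Deficit to target: 146 − 122.12 = 23.88 mg/L.
As CaCO₃: 23.88 mg/L × 882,000 L = 21,060 g; ÷ 50 g/eq ÷ 2 = 210.6 mol Na₂CO₃.
Mass: 210.6 × 106 = 22,330 g.

22.3 kg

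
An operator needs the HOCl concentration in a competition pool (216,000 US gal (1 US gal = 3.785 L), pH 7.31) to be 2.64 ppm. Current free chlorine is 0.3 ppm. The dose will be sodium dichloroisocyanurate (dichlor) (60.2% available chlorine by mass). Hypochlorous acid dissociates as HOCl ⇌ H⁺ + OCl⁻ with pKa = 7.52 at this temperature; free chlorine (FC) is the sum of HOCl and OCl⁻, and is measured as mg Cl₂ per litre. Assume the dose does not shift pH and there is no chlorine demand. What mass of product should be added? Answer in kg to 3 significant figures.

5.39 kg

Volume: 216,000 US gal × 3.785 L/gal = 817,560 L.
[OCl⁻]/[HOCl] = 10^(pH − pKa) = 10^(7.31 − 7.52) = 0.6166; fraction as HOCl = 1/(1 + 0.6166) = 0.6186.
Free chlorine required for 2.64 ppm HOCl: 2.64 / 0.6186 = 4.268 ppm.
FC to add: 4.268 − 0.3 = 3.968 mg/L as Cl₂.
Cl₂ equivalent: 3.968 mg/L × 817,560 L = 3244 g.
Product at 60.2% available Cl: 3244 / 0.602 = 5389 g.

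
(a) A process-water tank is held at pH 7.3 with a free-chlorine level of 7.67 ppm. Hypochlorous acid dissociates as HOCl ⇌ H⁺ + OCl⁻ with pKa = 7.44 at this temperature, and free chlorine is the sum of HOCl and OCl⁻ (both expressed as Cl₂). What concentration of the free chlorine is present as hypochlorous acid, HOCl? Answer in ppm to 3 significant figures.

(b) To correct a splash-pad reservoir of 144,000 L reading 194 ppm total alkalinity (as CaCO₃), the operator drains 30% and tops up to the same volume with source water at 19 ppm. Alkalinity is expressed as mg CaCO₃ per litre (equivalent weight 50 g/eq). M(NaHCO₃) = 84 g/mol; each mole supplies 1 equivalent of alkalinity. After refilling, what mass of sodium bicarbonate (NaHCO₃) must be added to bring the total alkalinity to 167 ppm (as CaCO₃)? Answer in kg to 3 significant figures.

(a) [OCl⁻]/[HOCl] = 10^(pH − pKa) = 10^(7.3 − 7.44) = 10^-0.14 = 0.7244.
(a) Fraction as HOCl = 1 / (1 + 0.7244) = 0.5799.
(a) HOCl = 0.5799 × 7.67 ppm = 4.448 ppm.

(b) After draining 30% and refilling: 194 × 0.70 + 19 × 0.30 = 141.5 ppm.
(b) Deficit to target: 167 − 141.5 = 25.5 mg/L.
(b) As CaCO₃: 25.5 mg/L × 144,000 L = 3672 g; ÷ 50 g/eq ÷ 1 = 73.44 mol NaHCO₃.
(b) Mass: 73.44 × 84 = 6169 g.

(a) 4.45 ppm; (b) 6.17 kg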